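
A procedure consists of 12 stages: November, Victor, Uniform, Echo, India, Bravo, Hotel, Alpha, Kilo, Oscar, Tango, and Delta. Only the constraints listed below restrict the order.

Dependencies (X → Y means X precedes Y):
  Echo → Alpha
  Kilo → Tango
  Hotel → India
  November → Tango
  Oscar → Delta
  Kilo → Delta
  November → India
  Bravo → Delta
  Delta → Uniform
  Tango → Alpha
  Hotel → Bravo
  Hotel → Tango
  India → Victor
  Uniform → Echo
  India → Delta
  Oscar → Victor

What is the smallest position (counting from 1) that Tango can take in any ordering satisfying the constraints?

4

Working backwards through the constraints from Tango, its full set of required predecessors is November, Hotel, Kilo — 3 of them.
So at minimum 3 stages come before Tango, putting Tango no earlier than position 4. That position is achievable by scheduling exactly those predecessors first.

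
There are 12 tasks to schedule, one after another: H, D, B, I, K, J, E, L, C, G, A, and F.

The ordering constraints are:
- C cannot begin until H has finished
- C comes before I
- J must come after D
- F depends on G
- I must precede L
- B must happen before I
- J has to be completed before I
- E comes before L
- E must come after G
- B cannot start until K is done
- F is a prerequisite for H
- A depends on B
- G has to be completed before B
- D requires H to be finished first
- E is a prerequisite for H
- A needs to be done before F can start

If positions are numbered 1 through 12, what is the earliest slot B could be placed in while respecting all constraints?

The tasks that are forced before B, directly or transitively, are K, G. That's 2 tasks.
With 2 mandatory predecessors, the earliest B can sit is position 2+1 = 3, and placing just those 2 first achieves it.

3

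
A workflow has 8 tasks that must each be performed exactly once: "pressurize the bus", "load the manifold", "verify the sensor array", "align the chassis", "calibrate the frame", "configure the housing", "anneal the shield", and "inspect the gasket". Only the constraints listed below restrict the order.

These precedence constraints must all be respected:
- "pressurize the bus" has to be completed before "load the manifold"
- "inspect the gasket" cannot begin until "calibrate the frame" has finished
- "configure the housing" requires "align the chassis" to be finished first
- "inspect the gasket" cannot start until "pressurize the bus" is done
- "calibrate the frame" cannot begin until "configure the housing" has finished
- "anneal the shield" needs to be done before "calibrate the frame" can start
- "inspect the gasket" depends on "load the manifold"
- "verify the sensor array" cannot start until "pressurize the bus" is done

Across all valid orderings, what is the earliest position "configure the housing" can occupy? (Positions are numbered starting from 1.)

Working backwards through the constraints from "configure the housing", its only required predecessor is "align the chassis".
So at minimum 1 task comes before "configure the housing", putting "configure the housing" no earlier than position 2. That position is achievable by scheduling exactly that predecessor first.

2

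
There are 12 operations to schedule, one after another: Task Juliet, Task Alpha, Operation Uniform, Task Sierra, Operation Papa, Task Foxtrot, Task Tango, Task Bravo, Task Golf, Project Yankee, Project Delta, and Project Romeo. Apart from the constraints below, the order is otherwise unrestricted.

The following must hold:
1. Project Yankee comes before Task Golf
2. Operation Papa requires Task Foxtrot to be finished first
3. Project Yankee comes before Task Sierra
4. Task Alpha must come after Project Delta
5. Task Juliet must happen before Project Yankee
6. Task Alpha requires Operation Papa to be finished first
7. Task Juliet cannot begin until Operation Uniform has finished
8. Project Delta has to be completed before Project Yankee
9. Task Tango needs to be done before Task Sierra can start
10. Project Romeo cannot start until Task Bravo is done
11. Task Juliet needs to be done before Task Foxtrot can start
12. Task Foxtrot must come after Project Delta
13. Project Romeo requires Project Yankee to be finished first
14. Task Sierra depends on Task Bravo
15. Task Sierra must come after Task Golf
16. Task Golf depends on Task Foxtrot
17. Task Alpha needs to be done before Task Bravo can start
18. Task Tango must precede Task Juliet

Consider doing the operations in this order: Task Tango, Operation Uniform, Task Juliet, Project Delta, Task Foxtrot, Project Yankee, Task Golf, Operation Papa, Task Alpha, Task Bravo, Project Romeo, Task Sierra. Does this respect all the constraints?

Every stated constraint is respected: Task Tango sits at position 1, ahead of Task Sierra at position 12, and each of the other listed pairs likewise has the predecessor earlier in the sequence.

Yes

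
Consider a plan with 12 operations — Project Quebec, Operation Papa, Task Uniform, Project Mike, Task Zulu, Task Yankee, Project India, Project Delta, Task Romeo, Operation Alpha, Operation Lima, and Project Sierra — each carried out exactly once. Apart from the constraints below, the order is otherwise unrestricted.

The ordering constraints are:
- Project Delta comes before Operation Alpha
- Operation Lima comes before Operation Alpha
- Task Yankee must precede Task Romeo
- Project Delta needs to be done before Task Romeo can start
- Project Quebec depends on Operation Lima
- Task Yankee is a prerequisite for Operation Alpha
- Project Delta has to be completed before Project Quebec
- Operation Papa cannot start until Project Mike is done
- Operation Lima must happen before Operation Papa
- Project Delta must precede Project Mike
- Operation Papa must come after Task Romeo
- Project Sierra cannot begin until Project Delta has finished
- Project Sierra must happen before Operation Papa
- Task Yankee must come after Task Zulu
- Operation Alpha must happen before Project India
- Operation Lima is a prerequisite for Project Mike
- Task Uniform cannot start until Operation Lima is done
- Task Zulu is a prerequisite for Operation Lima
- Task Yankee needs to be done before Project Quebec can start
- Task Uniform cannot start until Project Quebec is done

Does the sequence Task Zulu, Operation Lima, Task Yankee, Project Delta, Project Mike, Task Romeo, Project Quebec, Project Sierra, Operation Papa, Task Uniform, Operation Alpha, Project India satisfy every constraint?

Yes

Going through the constraints one by one, each required predecessor appears earlier in the sequence than its dependent — e.g. Operation Lima (position 2) is before Operation Alpha (position 11), as required.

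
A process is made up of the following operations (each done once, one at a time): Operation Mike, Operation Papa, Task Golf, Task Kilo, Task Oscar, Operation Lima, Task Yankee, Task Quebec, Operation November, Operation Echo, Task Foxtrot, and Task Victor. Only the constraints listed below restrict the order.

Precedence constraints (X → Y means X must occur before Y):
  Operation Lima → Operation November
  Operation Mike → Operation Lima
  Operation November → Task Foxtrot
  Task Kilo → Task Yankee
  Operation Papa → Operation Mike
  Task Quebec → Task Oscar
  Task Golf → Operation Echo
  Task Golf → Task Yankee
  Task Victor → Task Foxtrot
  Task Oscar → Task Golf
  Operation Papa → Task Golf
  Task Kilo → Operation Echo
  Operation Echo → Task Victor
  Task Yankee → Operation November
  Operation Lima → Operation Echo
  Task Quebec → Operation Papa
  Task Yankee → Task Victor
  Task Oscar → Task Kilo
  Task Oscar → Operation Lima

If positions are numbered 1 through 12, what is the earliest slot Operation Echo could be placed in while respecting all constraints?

8

The operations that are forced before Operation Echo, directly or transitively, are Operation Mike, Operation Papa, Task Golf, Task Kilo, Task Oscar, Operation Lima, Task Quebec. That's 7 operations.
With 7 mandatory predecessors, the earliest Operation Echo can sit is position 7+1 = 8, and placing just those 7 first achieves it.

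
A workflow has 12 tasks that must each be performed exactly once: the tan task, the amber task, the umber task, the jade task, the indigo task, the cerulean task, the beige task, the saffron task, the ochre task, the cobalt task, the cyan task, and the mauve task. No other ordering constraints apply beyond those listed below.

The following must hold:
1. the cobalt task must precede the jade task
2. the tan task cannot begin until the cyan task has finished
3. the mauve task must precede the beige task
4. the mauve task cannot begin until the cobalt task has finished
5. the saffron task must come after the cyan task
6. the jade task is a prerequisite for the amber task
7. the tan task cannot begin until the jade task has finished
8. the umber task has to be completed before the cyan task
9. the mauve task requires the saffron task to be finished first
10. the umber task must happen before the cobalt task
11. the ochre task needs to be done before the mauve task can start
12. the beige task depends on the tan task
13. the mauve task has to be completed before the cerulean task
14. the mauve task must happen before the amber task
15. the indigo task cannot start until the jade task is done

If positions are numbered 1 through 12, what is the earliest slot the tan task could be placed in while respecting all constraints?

5

Every task that must precede the tan task has to come before it. Tracing all chains that end at the tan task, those tasks are: the umber task, the jade task, the cobalt task, the cyan task — 4 in total.
So at minimum 4 tasks come before the tan task, putting the tan task no earlier than position 5. That position is achievable by scheduling exactly those predecessors first.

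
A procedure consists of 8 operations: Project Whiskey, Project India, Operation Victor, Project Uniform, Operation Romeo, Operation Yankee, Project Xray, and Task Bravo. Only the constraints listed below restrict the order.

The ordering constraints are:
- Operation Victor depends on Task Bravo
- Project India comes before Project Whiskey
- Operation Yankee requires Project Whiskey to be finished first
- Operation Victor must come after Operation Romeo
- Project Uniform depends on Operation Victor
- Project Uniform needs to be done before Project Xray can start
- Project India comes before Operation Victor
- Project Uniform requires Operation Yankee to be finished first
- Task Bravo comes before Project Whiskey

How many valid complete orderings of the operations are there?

24

3 operations have no prerequisites (Project India, Operation Romeo, Task Bravo), so any of them could come first.
Counting all ways to extend the partial order to a total order gives 24.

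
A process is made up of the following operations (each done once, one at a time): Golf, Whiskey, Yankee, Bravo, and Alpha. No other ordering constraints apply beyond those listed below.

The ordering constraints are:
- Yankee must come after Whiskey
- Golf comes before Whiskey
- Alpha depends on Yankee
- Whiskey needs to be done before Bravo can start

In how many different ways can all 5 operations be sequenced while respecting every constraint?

Only Golf has no prerequisites, so it must go first.
Counting all ways to extend the partial order to a total order gives 3.

3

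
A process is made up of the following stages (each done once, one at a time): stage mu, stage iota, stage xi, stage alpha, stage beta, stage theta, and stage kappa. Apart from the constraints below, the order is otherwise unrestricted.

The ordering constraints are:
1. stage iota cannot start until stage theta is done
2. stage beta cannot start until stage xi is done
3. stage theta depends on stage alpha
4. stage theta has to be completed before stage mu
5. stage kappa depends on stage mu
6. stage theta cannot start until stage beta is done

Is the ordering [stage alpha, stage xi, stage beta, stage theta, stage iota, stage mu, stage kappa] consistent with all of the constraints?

Every stated constraint is respected: stage alpha sits at position 1, ahead of stage theta at position 4, and each of the other listed pairs likewise has the predecessor earlier in the sequence.

Yes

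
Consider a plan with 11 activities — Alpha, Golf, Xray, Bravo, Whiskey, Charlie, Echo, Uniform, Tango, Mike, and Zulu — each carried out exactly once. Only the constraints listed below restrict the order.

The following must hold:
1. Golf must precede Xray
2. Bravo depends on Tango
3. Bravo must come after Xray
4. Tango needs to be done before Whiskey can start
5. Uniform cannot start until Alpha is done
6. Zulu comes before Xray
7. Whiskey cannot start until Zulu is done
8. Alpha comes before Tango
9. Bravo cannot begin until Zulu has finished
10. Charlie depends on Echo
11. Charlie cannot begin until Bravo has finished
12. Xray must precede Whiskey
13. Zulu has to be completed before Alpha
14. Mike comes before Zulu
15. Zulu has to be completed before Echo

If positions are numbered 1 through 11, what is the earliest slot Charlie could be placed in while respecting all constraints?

9

Every activity that must precede Charlie has to come before it. Tracing all chains that end at Charlie, those activities are: Alpha, Golf, Xray, Bravo, Echo, Tango, Mike, Zulu — 8 in total.
With 8 mandatory predecessors, the earliest Charlie can sit is position 8+1 = 9, and placing just those 8 first achieves it.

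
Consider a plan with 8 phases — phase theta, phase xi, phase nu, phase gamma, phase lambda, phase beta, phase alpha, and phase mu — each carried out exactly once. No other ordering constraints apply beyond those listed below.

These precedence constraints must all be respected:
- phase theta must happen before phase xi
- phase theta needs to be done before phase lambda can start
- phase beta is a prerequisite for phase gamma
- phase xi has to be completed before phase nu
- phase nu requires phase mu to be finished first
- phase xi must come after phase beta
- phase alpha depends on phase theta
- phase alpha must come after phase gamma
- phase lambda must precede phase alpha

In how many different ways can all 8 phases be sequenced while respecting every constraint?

3 phases have no prerequisites (phase theta, phase beta, phase mu), so any of them could come first.
Systematically extending each partial ordering one phase at a time and counting, there are 316 complete orderings.

316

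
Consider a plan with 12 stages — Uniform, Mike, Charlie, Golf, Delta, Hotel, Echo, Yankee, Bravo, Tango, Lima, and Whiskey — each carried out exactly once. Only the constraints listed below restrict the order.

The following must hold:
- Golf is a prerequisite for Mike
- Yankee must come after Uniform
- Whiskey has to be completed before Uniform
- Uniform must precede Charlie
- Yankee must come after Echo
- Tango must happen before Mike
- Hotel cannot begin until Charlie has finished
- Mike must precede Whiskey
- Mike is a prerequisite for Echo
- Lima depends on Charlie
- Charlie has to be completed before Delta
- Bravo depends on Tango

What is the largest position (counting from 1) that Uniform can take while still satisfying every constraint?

Every stage that must follow Uniform has to come after it. Tracing all chains starting from Uniform, those stages are: Charlie, Delta, Hotel, Yankee, Lima — 5 in total.
With 5 mandatory successors out of 12 stages total, the latest slot for Uniform is 12−5 = 7, and it's reachable by doing all non-successors before Uniform.

7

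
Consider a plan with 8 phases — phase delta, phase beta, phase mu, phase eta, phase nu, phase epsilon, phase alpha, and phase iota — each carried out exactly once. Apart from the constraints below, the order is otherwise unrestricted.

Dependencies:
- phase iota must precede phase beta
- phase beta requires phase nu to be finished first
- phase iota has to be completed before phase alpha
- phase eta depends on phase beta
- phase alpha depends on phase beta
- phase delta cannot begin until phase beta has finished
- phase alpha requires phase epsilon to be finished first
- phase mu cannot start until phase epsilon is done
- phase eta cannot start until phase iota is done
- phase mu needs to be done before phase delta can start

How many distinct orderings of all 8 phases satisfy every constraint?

174

The phases with no prerequisites are phase nu, phase epsilon, phase iota; any of them can be placed first.
Counting all ways to extend the partial order to a total order gives 174.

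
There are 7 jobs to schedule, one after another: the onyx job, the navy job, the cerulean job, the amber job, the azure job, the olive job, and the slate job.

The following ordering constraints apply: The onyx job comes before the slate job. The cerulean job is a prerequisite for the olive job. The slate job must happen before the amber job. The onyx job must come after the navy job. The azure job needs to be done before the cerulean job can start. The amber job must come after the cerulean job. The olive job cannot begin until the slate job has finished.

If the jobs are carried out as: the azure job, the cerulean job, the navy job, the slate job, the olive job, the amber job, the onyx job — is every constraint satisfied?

No

Here the onyx job comes after the slate job.
Since the onyx job is required before the slate job, the ordering is invalid.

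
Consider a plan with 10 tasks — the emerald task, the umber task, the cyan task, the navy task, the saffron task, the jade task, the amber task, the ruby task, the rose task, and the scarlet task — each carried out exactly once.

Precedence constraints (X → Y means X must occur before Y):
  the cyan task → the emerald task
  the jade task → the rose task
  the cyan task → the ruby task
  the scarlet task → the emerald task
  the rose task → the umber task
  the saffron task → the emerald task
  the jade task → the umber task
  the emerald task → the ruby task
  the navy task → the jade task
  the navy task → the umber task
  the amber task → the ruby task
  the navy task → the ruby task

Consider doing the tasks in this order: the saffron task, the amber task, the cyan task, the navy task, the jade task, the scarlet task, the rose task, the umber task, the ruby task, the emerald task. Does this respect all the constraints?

Here the emerald task comes after the ruby task.
That contradicts the constraint that the emerald task must precede the ruby task.

No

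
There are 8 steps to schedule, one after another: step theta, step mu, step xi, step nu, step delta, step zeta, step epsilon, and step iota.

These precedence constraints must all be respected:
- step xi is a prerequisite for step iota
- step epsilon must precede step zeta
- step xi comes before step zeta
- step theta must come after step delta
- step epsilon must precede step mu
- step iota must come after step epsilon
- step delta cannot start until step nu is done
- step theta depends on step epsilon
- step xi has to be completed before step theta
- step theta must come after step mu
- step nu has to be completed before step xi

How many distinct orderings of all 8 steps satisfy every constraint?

252

The steps with no prerequisites are step nu, step epsilon; any of them can be placed first.
Counting all ways to extend the partial order to a total order gives 252.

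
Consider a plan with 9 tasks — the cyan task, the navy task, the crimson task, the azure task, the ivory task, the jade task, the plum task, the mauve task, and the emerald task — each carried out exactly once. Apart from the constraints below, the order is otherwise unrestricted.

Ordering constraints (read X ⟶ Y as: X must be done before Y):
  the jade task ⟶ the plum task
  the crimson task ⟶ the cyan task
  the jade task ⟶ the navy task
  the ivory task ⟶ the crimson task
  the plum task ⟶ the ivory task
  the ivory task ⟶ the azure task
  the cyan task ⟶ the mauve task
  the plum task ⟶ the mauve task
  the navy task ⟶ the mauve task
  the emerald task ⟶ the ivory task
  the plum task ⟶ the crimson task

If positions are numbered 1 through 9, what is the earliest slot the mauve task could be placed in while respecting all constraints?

8

Working backwards through the constraints from the mauve task, its full set of required predecessors is the cyan task, the navy task, the crimson task, the ivory task, the jade task, the plum task, the emerald task — 7 of them.
With 7 mandatory predecessors, the earliest the mauve task can sit is position 7+1 = 8, and placing just those 7 first achieves it.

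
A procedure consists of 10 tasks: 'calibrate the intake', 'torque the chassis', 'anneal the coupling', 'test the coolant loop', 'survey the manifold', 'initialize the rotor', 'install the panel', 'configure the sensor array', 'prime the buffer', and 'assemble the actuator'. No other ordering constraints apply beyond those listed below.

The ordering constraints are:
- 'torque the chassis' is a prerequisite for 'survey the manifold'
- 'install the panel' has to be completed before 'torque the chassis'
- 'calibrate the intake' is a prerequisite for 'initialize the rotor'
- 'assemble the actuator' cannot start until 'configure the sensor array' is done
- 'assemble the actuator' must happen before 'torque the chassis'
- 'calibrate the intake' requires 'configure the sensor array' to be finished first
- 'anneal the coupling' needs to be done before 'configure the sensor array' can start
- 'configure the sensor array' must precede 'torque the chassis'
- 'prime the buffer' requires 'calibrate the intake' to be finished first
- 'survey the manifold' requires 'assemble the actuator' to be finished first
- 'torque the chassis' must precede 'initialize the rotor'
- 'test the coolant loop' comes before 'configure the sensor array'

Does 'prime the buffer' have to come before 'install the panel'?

No

Nothing in the constraints links 'prime the buffer' and 'install the panel'; they are unordered relative to each other.
A valid ordering placing 'install the panel' before 'prime the buffer' exists, so the answer is no.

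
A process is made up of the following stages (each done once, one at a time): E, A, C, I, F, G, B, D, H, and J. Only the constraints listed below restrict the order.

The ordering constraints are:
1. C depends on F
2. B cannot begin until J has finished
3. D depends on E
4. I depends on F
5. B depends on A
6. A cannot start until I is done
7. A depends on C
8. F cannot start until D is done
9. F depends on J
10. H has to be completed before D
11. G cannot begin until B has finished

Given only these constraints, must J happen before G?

There is a constraint chain J → B → G.
So J must precede G in any valid ordering.

Yes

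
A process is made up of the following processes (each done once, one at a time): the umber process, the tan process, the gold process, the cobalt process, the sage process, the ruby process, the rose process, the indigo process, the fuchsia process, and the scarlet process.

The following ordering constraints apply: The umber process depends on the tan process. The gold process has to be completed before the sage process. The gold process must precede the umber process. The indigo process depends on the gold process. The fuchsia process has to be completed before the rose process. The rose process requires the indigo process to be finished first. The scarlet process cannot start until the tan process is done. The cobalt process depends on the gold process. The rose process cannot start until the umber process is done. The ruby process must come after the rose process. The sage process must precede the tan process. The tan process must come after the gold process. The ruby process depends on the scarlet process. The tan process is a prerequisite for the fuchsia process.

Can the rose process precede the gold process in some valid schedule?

No

The constraints give a chain the gold process → the umber process → the rose process, which forces the gold process before the rose process.
So no valid ordering can have the rose process before the gold process.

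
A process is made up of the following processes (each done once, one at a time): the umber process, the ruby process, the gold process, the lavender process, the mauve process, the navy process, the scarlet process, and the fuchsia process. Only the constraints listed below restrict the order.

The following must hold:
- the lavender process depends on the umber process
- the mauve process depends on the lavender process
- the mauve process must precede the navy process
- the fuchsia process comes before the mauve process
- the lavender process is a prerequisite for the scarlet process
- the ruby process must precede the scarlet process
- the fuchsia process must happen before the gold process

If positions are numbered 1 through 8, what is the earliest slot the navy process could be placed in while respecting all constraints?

Every process that must precede the navy process has to come before it. Tracing all chains that end at the navy process, those processes are: the umber process, the lavender process, the mauve process, the fuchsia process — 4 in total.
With 4 mandatory predecessors, the earliest the navy process can sit is position 4+1 = 5, and placing just those 4 first achieves it.

5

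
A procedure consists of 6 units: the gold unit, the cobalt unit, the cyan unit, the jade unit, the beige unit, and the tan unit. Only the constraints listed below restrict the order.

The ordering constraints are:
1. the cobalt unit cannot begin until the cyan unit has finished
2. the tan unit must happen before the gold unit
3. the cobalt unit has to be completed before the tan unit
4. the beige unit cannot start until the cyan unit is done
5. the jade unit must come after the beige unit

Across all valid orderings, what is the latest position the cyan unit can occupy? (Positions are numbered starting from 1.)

1

Every unit that must follow the cyan unit has to come after it. Tracing all chains starting from the cyan unit, those units are: the gold unit, the cobalt unit, the jade unit, the beige unit, the tan unit — 5 in total.
So at least 5 units follow the cyan unit, putting the cyan unit no later than position 1. That position is achievable by scheduling everything else first.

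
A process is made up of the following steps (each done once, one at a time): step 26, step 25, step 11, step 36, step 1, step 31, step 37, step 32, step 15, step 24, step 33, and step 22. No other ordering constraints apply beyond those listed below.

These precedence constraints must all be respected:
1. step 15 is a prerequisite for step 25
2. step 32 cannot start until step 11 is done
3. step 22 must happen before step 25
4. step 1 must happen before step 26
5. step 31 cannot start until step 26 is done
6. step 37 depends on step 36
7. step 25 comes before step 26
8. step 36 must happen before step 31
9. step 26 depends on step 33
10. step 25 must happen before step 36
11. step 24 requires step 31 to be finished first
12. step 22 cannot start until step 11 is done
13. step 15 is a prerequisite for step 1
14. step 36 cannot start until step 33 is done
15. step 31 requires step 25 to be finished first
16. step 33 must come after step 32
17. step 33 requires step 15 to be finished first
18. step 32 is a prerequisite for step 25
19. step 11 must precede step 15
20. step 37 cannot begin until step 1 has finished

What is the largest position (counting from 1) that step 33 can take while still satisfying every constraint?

The steps that are forced after step 33, directly or by a chain of constraints, are step 26, step 36, step 31, step 37, step 24. That's 5 steps.
So at least 5 steps follow step 33, putting step 33 no later than position 7. That position is achievable by scheduling everything else first.

7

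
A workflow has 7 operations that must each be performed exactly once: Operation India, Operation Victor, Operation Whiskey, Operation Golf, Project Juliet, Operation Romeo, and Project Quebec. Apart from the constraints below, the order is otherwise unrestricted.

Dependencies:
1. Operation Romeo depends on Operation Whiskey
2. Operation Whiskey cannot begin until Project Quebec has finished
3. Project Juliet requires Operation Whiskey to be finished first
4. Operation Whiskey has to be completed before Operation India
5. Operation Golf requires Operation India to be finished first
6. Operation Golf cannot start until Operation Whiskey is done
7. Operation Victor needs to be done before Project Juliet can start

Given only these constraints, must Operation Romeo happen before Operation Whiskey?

No

In fact the dependencies run the other way: Operation Whiskey → Operation Romeo.
So Operation Romeo does not have to come before Operation Whiskey — it cannot.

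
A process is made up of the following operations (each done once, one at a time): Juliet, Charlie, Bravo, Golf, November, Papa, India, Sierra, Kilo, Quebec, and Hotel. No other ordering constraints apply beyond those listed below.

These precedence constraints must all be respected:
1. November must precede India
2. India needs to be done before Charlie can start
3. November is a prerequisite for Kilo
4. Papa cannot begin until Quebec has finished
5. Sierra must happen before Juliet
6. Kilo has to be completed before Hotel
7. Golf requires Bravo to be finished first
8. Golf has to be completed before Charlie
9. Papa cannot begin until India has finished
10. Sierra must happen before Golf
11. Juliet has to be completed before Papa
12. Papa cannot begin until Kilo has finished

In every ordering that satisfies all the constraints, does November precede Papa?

Yes

Chaining the stated constraints: November → Kilo → Papa.
Hence November necessarily comes before Papa.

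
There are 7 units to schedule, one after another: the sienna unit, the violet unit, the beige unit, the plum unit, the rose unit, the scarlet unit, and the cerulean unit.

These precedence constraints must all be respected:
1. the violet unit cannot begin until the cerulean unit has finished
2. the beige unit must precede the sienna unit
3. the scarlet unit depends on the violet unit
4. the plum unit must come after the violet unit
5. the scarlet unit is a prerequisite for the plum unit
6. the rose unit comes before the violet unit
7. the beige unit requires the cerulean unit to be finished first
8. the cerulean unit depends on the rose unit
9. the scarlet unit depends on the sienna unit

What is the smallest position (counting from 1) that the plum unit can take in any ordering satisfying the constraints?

The units that are forced before the plum unit, directly or transitively, are the sienna unit, the violet unit, the beige unit, the rose unit, the scarlet unit, the cerulean unit. That's 6 units.
With 6 mandatory predecessors, the earliest the plum unit can sit is position 6+1 = 7, and placing just those 6 first achieves it.

7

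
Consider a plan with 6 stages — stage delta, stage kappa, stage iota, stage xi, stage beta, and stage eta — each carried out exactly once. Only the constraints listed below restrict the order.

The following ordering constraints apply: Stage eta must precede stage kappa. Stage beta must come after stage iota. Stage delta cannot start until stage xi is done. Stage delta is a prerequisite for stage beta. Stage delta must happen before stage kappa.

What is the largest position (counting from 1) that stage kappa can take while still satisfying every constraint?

No constraint forces any stage after stage kappa, so it can be placed last, in position 6.

6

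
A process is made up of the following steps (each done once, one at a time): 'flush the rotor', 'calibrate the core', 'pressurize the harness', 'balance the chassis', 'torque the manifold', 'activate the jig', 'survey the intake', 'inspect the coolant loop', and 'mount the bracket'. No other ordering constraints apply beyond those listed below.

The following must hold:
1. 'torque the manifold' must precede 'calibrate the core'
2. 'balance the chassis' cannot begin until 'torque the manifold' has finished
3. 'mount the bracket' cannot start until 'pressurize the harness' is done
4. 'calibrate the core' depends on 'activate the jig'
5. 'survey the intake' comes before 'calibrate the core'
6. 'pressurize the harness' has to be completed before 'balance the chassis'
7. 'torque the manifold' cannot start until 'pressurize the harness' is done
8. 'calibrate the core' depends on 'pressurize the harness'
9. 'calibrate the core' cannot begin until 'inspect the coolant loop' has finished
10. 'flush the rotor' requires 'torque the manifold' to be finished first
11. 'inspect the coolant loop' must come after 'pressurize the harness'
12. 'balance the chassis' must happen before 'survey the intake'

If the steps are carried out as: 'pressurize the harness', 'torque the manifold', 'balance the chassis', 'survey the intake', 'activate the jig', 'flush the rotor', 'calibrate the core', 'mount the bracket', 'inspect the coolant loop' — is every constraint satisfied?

No

In the proposed order, 'calibrate the core' appears before 'inspect the coolant loop'.
That contradicts the constraint that 'inspect the coolant loop' must precede 'calibrate the core'.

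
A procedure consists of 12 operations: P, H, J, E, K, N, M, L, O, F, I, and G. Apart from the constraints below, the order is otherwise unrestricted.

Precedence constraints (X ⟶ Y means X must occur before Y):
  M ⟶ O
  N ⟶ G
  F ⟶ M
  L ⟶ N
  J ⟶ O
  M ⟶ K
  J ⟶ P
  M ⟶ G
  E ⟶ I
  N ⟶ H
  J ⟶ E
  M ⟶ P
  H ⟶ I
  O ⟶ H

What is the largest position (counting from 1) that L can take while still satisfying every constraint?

Every operation that must follow L has to come after it. Tracing all chains starting from L, those operations are: H, N, I, G — 4 in total.
So at least 4 operations follow L, putting L no later than position 8. That position is achievable by scheduling everything else first.

8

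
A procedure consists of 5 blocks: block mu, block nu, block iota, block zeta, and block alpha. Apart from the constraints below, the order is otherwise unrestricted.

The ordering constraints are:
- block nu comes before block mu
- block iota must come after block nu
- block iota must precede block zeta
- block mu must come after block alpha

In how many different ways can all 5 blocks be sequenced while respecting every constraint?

9

2 blocks have no prerequisites (block nu, block alpha), so any of them could come first.
Counting all ways to extend the partial order to a total order gives 9.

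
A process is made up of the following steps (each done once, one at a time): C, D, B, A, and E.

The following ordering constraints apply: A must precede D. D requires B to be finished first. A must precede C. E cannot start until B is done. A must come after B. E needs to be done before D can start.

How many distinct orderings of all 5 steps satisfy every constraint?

5

Only B has no prerequisites, so it must go first.
Systematically extending each partial ordering one step at a time and counting, there are 5 complete orderings.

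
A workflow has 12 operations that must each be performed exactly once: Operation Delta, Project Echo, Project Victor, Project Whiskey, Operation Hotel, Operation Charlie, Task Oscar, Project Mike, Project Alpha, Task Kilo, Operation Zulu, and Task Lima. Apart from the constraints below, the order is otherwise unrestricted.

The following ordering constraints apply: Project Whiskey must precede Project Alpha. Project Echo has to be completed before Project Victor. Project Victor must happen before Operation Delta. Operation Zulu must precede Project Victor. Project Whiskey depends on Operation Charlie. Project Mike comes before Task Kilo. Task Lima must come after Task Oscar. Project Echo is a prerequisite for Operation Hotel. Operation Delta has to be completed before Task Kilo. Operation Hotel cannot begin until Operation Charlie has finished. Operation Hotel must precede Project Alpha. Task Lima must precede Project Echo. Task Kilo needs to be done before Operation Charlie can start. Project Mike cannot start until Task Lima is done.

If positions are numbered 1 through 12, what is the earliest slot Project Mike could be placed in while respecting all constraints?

3

The operations that are forced before Project Mike, directly or transitively, are Task Oscar, Task Lima. That's 2 operations.
So at minimum 2 operations come before Project Mike, putting Project Mike no earlier than position 3. That position is achievable by scheduling exactly those predecessors first.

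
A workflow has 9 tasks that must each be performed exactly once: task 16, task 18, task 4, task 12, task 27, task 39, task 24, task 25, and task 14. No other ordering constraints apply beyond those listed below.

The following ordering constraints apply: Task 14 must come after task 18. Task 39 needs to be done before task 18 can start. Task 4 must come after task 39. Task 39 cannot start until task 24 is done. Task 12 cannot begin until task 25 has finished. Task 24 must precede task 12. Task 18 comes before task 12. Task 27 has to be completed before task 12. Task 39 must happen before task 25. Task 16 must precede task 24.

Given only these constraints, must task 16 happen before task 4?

Following the dependencies: task 16 → task 24 → task 39 → task 4.
Hence task 16 necessarily comes before task 4.

Yes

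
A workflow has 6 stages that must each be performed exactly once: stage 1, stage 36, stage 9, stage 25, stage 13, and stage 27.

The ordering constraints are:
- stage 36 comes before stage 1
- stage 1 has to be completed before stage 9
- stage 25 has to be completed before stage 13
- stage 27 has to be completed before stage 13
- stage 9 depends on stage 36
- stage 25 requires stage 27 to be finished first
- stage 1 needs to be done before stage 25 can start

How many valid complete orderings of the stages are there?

2 stages have no prerequisites (stage 36, stage 27), so any of them could come first.
Systematically extending each partial ordering one stage at a time and counting, there are 10 complete orderings.

10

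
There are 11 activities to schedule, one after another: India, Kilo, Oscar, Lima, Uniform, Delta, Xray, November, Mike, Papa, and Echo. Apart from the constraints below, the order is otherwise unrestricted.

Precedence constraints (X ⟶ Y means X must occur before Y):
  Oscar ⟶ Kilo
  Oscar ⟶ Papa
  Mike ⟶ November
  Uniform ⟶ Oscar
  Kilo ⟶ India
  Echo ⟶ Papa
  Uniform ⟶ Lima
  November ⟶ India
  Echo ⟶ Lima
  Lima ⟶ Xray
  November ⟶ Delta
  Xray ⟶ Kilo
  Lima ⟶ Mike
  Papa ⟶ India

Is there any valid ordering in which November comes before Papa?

Yes

The constraints leave November and Papa unordered relative to each other; nothing requires Papa earlier.
That means at least one valid schedule has November before Papa.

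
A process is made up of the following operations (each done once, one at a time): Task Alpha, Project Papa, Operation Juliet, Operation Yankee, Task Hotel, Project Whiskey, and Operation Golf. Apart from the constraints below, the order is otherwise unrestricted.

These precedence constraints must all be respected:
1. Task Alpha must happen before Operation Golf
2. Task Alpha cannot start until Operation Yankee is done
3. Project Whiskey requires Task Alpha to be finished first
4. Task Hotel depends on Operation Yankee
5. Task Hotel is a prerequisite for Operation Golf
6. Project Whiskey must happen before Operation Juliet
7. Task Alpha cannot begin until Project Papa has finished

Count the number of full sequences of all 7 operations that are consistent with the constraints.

2 operations have no prerequisites (Project Papa, Operation Yankee), so any of them could come first.
Systematically extending each partial ordering one operation at a time and counting, there are 21 complete orderings.

21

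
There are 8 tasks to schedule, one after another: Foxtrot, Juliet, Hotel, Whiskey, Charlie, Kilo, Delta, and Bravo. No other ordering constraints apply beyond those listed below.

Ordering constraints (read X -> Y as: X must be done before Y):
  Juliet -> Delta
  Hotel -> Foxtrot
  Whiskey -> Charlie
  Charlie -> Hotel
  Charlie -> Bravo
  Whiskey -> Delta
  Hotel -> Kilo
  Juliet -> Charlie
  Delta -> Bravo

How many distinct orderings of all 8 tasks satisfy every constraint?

2 tasks have no prerequisites (Juliet, Whiskey), so any of them could come first.
Systematically extending each partial ordering one task at a time and counting, there are 56 complete orderings.

56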